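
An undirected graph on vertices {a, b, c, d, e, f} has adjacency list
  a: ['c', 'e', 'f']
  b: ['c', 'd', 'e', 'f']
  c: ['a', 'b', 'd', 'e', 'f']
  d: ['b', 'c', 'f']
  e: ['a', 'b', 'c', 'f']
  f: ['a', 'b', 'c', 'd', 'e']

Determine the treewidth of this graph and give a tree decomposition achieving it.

Each bag holds 4 vertices, so the decomposition has width 3, which upper-bounds the treewidth. For the lower bound, the 4 vertices {b, c, d, f} are pairwise adjacent, and any tree decomposition puts a clique entirely inside one bag — forcing width ≥ 3. The upper and lower bounds meet at 3, so that is the treewidth.

Treewidth 3.
One optimal decomposition is:
Bags: B1 = {b, c, e, f}  B2 = {a, c, e, f}  B3 = {b, c, d, f}
Tree: B1–B2, B1–B3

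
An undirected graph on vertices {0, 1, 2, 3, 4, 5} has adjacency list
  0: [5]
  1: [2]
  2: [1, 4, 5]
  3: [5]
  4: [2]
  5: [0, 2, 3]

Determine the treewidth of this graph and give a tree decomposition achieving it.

Treewidth 1.
Bags: B1 = {2, 4}  B2 = {2, 5}  B3 = {0, 5}  B4 = {3, 5}  B5 = {1, 2}
Tree: B1–B2, B2–B3, B3–B4, B1–B5

Each bag holds 2 vertices, so the decomposition has width 1, which upper-bounds the treewidth. Since G has at least one edge (e.g. 2–4), it is not an edgeless graph, so tw(G) ≥ 1. Therefore the treewidth is 1.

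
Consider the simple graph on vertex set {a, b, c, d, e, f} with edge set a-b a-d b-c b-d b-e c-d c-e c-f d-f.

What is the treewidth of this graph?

A width-2 tree decomposition is:
Bags: B1 = {b, c, e}  B2 = {b, c, d}  B3 = {a, b, d}  B4 = {c, d, f}
Tree: B1–B2, B2–B3, B2–B4
Every bag has size at most 3, so the width is 3 − 1 = 2 and tw(G) ≤ 2. Conversely, {c, d, f} is a clique of size 3, and the vertices of any clique must share a bag in every tree decomposition; so some bag has ≥ 3 vertices and tw(G) ≥ 2. Combining the bounds, tw(G) = 2.

2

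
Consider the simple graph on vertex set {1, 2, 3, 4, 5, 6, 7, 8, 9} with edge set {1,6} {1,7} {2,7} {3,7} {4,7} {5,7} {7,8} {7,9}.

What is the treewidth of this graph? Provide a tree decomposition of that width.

Treewidth 1.
One optimal decomposition is:
Bags: B1 = {1, 7}  B2 = {3, 7}  B3 = {7, 9}  B4 = {4, 7}  B5 = {2, 7}  B6 = {5, 7}  B7 = {1, 6}  B8 = {7, 8}
Tree: B1–B2, B2–B3, B1–B4, B3–B5, B4–B6, B1–B7, B4–B8

Every bag has size at most 2, so the width is 2 − 1 = 1 and tw(G) ≤ 1. Any graph with an edge has treewidth ≥ 1, and G has the edge 7–1. Hence tw(G) = 1 exactly.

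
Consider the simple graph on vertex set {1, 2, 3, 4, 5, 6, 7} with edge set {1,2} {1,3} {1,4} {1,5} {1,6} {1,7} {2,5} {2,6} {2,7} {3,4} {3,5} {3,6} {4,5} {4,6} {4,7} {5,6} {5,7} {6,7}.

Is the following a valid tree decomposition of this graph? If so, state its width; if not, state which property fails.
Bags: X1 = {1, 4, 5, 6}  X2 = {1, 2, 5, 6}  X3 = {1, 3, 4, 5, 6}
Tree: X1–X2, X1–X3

A tree decomposition must satisfy three properties: every vertex lies in some bag; for every edge, both endpoints lie together in some bag; and for every vertex, the bags containing it form a connected subtree. Here vertex 7 appears in no bag, so the decomposition is invalid.

No — vertex 7 appears in no bag.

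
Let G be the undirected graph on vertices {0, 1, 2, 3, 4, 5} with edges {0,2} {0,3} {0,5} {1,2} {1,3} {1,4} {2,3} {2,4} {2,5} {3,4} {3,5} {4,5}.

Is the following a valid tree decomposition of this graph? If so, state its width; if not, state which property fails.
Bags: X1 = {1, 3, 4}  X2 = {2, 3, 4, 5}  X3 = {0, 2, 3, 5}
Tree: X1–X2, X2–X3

A tree decomposition must satisfy three properties: every vertex lies in some bag; for every edge, both endpoints lie together in some bag; and for every vertex, the bags containing it form a connected subtree. Here edge (2,1) lies in no bag, so the decomposition is invalid.

No — edge (2,1) lies in no bag.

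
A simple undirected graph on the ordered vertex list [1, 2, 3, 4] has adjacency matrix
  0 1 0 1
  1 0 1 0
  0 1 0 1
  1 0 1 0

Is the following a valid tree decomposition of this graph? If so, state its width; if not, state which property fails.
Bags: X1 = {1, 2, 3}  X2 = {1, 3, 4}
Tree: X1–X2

Vertex coverage: the bags together contain {1, 2, 3, 4}, the full vertex set. Edge coverage: each edge of G has both endpoints in at least one bag. Running intersection: for every vertex, the bags containing it form a connected subtree. All three properties hold, so this is a valid tree decomposition of width max|bag| − 1 = 2, and hence tw(G) ≤ 2.

Yes; width 2.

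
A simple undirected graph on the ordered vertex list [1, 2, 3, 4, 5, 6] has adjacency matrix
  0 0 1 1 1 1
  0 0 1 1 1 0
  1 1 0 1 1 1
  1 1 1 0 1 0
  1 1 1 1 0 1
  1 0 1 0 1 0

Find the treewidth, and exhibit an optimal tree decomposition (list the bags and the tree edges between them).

Every bag has size at most 4, so the width is 4 − 1 = 3 and tw(G) ≤ 3. On the other hand G contains the 4-clique {1, 3, 4, 5}. A clique must lie in a single bag of any decomposition, so no decomposition can have width below 3. The upper and lower bounds meet at 3, so that is the treewidth.

Treewidth 3.
One optimal decomposition is:
Bags: B1 = {2, 3, 4, 5}  B2 = {1, 3, 4, 5}  B3 = {1, 3, 5, 6}
Tree: B1–B2, B2–B3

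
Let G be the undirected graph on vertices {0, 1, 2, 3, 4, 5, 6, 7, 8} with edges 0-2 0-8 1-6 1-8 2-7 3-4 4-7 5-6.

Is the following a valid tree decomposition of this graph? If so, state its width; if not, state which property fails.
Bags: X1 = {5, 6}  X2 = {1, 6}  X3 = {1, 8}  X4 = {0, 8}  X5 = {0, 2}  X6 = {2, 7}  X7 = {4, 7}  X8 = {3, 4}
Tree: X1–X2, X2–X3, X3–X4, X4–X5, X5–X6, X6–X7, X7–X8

Yes; width 1.

Vertex coverage: the bags together contain {0, 1, 2, 3, 4, 5, 6, 7, 8}, the full vertex set. Edge coverage: each edge of G has both endpoints in at least one bag. Running intersection: for every vertex, the bags containing it form a connected subtree. All three properties hold, so this is a valid tree decomposition of width max|bag| − 1 = 1, and hence tw(G) ≤ 1.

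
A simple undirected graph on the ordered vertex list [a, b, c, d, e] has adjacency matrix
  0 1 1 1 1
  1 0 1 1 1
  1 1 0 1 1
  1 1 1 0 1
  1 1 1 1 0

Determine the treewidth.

A width-4 tree decomposition is:
Bags: B1 = {a, b, c, d, e}
Tree: (single bag)
With just one bag of size 5, the width is 5 − 1 = 4, so tw(G) ≤ 4. On the other hand G contains the 5-clique {a, b, c, d, e}. A clique must lie in a single bag of any decomposition, so no decomposition can have width below 4. The upper and lower bounds meet at 4, so that is the treewidth.

4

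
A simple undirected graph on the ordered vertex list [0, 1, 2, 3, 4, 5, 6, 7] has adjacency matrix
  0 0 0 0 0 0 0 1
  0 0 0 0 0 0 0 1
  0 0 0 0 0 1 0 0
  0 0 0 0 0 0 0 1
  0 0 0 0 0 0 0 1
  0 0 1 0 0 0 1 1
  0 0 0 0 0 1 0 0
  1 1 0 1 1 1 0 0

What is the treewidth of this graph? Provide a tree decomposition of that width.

Every bag has size at most 2, so the width is 2 − 1 = 1 and tw(G) ≤ 1. Since G has at least one edge (e.g. 7–0), it is not an edgeless graph, so tw(G) ≥ 1. Hence tw(G) = 1 exactly.

Treewidth 1.
Bags: B1 = {0, 7}  B2 = {5, 7}  B3 = {2, 5}  B4 = {1, 7}  B5 = {5, 6}  B6 = {3, 7}  B7 = {4, 7}
Tree: B1–B2, B2–B3, B1–B4, B2–B5, B2–B6, B1–B7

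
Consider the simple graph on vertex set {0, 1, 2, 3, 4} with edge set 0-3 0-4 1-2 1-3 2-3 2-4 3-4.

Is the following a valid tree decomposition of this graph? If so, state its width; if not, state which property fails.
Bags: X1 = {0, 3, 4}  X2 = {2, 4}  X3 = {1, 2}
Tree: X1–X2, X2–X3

A tree decomposition must satisfy three properties: every vertex lies in some bag; for every edge, both endpoints lie together in some bag; and for every vertex, the bags containing it form a connected subtree. Here edge (3,2) lies in no bag, so the decomposition is invalid.

No — edge (3,2) lies in no bag.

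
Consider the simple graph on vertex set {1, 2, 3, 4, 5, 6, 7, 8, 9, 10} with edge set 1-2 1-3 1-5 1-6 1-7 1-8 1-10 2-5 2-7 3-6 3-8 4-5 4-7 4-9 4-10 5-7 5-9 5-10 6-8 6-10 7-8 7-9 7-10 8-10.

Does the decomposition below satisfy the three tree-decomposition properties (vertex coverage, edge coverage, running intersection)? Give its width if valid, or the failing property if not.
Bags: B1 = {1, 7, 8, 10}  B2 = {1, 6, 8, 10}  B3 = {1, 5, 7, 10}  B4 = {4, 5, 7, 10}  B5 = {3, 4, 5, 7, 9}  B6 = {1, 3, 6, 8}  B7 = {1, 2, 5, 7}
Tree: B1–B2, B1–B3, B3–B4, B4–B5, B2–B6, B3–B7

No — bags containing vertex 3 are not connected in the tree.

A tree decomposition must satisfy three properties: every vertex lies in some bag; for every edge, both endpoints lie together in some bag; and for every vertex, the bags containing it form a connected subtree. Here bags containing vertex 3 are not connected in the tree, so the decomposition is invalid.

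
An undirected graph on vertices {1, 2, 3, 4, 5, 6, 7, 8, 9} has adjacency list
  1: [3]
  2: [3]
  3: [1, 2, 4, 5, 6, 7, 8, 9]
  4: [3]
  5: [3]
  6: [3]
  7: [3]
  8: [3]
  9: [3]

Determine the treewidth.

1

A width-1 tree decomposition is:
Bags: B1 = {3, 4}  B2 = {3, 8}  B3 = {3, 7}  B4 = {3, 5}  B5 = {2, 3}  B6 = {3, 6}  B7 = {3, 9}  B8 = {1, 3}
Tree: B1–B2, B2–B3, B3–B4, B3–B5, B4–B6, B6–B7, B1–B8
Every bag has size at most 2, so the width is 2 − 1 = 1 and tw(G) ≤ 1. G has an edge, so its treewidth is at least 1. Combining the bounds, tw(G) = 1.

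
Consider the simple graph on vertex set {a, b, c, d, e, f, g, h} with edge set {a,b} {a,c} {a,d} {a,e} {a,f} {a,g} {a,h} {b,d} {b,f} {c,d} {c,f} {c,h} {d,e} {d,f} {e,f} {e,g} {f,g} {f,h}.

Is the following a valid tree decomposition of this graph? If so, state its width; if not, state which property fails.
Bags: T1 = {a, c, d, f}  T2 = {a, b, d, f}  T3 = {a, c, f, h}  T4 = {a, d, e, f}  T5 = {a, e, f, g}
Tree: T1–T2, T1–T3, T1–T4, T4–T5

Checking the three conditions: (i) the bags cover all of {a, b, c, d, e, f, g, h}; (ii) for each edge, some bag contains both endpoints; (iii) the bags containing any fixed vertex form a subtree. All hold, so the decomposition is valid with width 4 − 1 = 3.

Yes; width 3.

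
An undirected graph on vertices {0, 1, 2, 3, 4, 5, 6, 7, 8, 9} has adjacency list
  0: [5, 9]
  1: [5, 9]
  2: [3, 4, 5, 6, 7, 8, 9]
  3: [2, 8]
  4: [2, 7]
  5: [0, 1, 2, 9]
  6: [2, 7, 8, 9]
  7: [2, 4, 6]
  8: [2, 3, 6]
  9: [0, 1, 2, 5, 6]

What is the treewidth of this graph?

2

A width-2 tree decomposition is:
Bags: B1 = {2, 6, 8}  B2 = {2, 6, 9}  B3 = {2, 3, 8}  B4 = {2, 6, 7}  B5 = {2, 5, 9}  B6 = {0, 5, 9}  B7 = {1, 5, 9}  B8 = {2, 4, 7}
Tree: B1–B2, B1–B3, B1–B4, B2–B5, B5–B6, B5–B7, B4–B8
Each bag holds 3 vertices, so the decomposition has width 2, which upper-bounds the treewidth. On the other hand G contains the 3-clique {0, 5, 9}. A clique must lie in a single bag of any decomposition, so no decomposition can have width below 2. The upper and lower bounds meet at 2, so that is the treewidth.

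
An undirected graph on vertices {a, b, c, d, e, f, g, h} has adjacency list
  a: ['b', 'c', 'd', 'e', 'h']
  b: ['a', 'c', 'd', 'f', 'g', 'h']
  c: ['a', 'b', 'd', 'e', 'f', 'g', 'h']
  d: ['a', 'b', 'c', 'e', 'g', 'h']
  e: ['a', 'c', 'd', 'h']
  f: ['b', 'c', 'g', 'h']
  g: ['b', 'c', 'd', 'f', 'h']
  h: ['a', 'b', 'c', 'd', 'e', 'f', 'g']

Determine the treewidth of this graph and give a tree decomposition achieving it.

Treewidth 4.
One such decomposition:
Bags: B1 = {a, b, c, d, h}  B2 = {a, c, d, e, h}  B3 = {b, c, d, g, h}  B4 = {b, c, f, g, h}
Tree: B1–B2, B1–B3, B3–B4

The largest bag has 5 vertices, giving width 4; this decomposition certifies tw(G) ≤ 4. For the lower bound, the 5 vertices {b, c, d, g, h} are pairwise adjacent, and any tree decomposition puts a clique entirely inside one bag — forcing width ≥ 4. The upper and lower bounds meet at 4, so that is the treewidth.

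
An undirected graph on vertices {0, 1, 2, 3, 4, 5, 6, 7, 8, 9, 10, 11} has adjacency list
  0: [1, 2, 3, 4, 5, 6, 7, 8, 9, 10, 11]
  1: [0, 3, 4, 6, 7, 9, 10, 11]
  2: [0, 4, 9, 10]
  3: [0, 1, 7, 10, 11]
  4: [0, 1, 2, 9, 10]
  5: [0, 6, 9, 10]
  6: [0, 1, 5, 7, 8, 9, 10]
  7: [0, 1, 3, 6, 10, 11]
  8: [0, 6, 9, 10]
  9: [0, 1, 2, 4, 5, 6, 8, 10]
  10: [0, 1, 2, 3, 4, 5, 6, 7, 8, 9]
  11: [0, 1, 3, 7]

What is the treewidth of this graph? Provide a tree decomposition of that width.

Treewidth 4.
One optimal decomposition is:
Bags: B1 = {0, 1, 6, 7, 10}  B2 = {0, 1, 6, 9, 10}  B3 = {0, 1, 4, 9, 10}  B4 = {0, 1, 3, 7, 10}  B5 = {0, 2, 4, 9, 10}  B6 = {0, 6, 8, 9, 10}  B7 = {0, 5, 6, 9, 10}  B8 = {0, 1, 3, 7, 11}
Tree: B1–B2, B2–B3, B1–B4, B3–B5, B2–B6, B6–B7, B4–B8

Each bag holds 5 vertices, so the decomposition has width 4, which upper-bounds the treewidth. Conversely, {0, 2, 4, 9, 10} is a clique of size 5, and the vertices of any clique must share a bag in every tree decomposition; so some bag has ≥ 5 vertices and tw(G) ≥ 4. Hence tw(G) = 4 exactly.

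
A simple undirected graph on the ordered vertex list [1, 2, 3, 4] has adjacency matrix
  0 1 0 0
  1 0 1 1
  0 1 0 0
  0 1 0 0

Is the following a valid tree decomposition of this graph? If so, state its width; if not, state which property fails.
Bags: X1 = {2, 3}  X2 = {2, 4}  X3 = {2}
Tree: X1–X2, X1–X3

No — vertex 1 appears in no bag.

A tree decomposition must satisfy three properties: every vertex lies in some bag; for every edge, both endpoints lie together in some bag; and for every vertex, the bags containing it form a connected subtree. Here vertex 1 appears in no bag, so the decomposition is invalid.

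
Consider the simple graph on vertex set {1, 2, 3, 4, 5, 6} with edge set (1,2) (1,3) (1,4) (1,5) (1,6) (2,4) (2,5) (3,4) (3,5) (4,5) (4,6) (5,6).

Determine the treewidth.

A width-3 tree decomposition is:
Bags: B1 = {1, 2, 4, 5}  B2 = {1, 3, 4, 5}  B3 = {1, 4, 5, 6}
Tree: B1–B2, B2–B3
Each bag holds 4 vertices, so the decomposition has width 3, which upper-bounds the treewidth. On the other hand G contains the 4-clique {1, 2, 4, 5}. A clique must lie in a single bag of any decomposition, so no decomposition can have width below 3. The upper and lower bounds meet at 3, so that is the treewidth.

3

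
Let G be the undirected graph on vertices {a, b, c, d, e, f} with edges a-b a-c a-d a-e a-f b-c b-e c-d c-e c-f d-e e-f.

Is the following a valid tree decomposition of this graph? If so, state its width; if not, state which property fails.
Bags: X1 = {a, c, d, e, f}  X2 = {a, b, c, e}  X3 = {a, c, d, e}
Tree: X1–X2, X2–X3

No — bags containing vertex d are not connected in the tree.

A tree decomposition must satisfy three properties: every vertex lies in some bag; for every edge, both endpoints lie together in some bag; and for every vertex, the bags containing it form a connected subtree. Here bags containing vertex d are not connected in the tree, so the decomposition is invalid.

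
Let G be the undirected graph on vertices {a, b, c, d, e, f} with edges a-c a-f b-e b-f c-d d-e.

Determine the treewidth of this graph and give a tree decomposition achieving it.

Treewidth 2.
One optimal decomposition is:
Bags: B1 = {b, e, f}  B2 = {a, e, f}  B3 = {a, c, e}  B4 = {c, d, e}
Tree: B1–B2, B2–B3, B3–B4

Each bag holds 3 vertices, so the decomposition has width 2, which upper-bounds the treewidth. For the lower bound, G contains the cycle e–b–f–a–c–d–e, so G is not a forest; only forests have treewidth ≤ 1, hence tw(G) ≥ 2. Combining the bounds, tw(G) = 2.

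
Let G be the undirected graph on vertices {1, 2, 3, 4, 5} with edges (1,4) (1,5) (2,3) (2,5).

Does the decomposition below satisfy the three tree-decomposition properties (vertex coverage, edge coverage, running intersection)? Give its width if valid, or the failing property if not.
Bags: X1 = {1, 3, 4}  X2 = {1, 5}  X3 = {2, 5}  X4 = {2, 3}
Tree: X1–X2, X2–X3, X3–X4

A tree decomposition must satisfy three properties: every vertex lies in some bag; for every edge, both endpoints lie together in some bag; and for every vertex, the bags containing it form a connected subtree. Here bags containing vertex 3 are not connected in the tree, so the decomposition is invalid.

No — bags containing vertex 3 are not connected in the tree.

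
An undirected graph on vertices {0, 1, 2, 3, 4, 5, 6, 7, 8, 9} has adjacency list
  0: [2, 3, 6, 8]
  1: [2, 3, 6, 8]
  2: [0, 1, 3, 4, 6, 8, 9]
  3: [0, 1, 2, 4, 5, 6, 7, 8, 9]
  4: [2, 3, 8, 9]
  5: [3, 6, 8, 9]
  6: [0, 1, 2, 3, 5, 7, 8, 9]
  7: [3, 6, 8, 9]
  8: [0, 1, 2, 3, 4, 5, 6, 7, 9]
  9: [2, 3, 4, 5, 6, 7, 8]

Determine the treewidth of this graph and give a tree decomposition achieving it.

Treewidth 4.
One such decomposition:
Bags: B1 = {0, 2, 3, 6, 8}  B2 = {2, 3, 6, 8, 9}  B3 = {1, 2, 3, 6, 8}  B4 = {3, 5, 6, 8, 9}  B5 = {3, 6, 7, 8, 9}  B6 = {2, 3, 4, 8, 9}
Tree: B1–B2, B2–B3, B2–B4, B2–B5, B2–B6

Every bag has size at most 5, so the width is 5 − 1 = 4 and tw(G) ≤ 4. On the other hand G contains the 5-clique {2, 3, 4, 8, 9}. A clique must lie in a single bag of any decomposition, so no decomposition can have width below 4. Hence tw(G) = 4 exactly.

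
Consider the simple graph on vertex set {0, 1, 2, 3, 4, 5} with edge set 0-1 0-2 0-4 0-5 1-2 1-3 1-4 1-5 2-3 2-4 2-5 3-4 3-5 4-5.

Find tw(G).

4

A width-4 tree decomposition is:
Bags: B1 = {1, 2, 3, 4, 5}  B2 = {0, 1, 2, 4, 5}
Tree: B1–B2
Each bag holds 5 vertices, so the decomposition has width 4, which upper-bounds the treewidth. On the other hand G contains the 5-clique {0, 1, 2, 4, 5}. A clique must lie in a single bag of any decomposition, so no decomposition can have width below 4. Therefore the treewidth is 4.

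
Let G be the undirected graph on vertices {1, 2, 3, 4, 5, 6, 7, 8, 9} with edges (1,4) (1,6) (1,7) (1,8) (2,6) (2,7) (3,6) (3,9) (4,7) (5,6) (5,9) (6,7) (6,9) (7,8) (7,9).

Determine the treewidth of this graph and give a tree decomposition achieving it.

Treewidth 2.
One optimal decomposition is:
Bags: B1 = {1, 6, 7}  B2 = {1, 7, 8}  B3 = {1, 4, 7}  B4 = {6, 7, 9}  B5 = {5, 6, 9}  B6 = {3, 6, 9}  B7 = {2, 6, 7}
Tree: B1–B2, B1–B3, B1–B4, B4–B5, B5–B6, B1–B7

Every bag has size at most 3, so the width is 3 − 1 = 2 and tw(G) ≤ 2. For the lower bound, the 3 vertices {1, 7, 8} are pairwise adjacent, and any tree decomposition puts a clique entirely inside one bag — forcing width ≥ 2. Therefore the treewidth is 2.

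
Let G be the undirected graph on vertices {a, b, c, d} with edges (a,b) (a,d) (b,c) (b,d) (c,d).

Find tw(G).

A width-2 tree decomposition is:
Bags: B1 = {a, b, d}  B2 = {b, c, d}
Tree: B1–B2
Every bag has size at most 3, so the width is 3 − 1 = 2 and tw(G) ≤ 2. Conversely, {b, c, d} is a clique of size 3, and the vertices of any clique must share a bag in every tree decomposition; so some bag has ≥ 3 vertices and tw(G) ≥ 2. Therefore the treewidth is 2.

2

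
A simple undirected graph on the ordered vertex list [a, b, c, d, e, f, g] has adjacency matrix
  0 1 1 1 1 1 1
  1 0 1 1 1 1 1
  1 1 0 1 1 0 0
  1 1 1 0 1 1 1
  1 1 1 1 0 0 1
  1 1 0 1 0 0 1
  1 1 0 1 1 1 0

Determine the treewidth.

4

A width-4 tree decomposition is:
Bags: B1 = {a, b, c, d, e}  B2 = {a, b, d, e, g}  B3 = {a, b, d, f, g}
Tree: B1–B2, B2–B3
The largest bag has 5 vertices, giving width 4; this decomposition certifies tw(G) ≤ 4. On the other hand G contains the 5-clique {a, b, d, e, g}. A clique must lie in a single bag of any decomposition, so no decomposition can have width below 4. The upper and lower bounds meet at 4, so that is the treewidth.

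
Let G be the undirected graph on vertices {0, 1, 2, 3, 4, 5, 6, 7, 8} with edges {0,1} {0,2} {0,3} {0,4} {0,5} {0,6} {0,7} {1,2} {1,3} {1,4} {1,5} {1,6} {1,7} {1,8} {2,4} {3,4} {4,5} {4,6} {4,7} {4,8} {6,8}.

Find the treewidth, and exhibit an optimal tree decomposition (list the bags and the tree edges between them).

Treewidth 3.
One such decomposition:
Bags: B1 = {0, 1, 3, 4}  B2 = {0, 1, 2, 4}  B3 = {0, 1, 4, 6}  B4 = {0, 1, 4, 5}  B5 = {0, 1, 4, 7}  B6 = {1, 4, 6, 8}
Tree: B1–B2, B2–B3, B1–B4, B4–B5, B3–B6

The largest bag has 4 vertices, giving width 3; this decomposition certifies tw(G) ≤ 3. Conversely, {0, 1, 2, 4} is a clique of size 4, and the vertices of any clique must share a bag in every tree decomposition; so some bag has ≥ 4 vertices and tw(G) ≥ 3. The upper and lower bounds meet at 3, so that is the treewidth.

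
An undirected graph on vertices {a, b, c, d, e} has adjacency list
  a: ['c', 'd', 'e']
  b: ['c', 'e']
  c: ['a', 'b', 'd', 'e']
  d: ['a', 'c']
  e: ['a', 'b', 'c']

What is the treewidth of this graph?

2

A width-2 tree decomposition is:
Bags: B1 = {a, c, e}  B2 = {a, c, d}  B3 = {b, c, e}
Tree: B1–B2, B1–B3
Each bag holds 3 vertices, so the decomposition has width 2, which upper-bounds the treewidth. On the other hand G contains the 3-clique {a, c, d}. A clique must lie in a single bag of any decomposition, so no decomposition can have width below 2. Hence tw(G) = 2 exactly.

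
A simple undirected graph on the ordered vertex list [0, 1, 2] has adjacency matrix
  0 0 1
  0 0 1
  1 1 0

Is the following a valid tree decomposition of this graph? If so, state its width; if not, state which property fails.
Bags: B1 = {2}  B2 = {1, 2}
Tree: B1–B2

No — vertex 0 appears in no bag.

A tree decomposition must satisfy three properties: every vertex lies in some bag; for every edge, both endpoints lie together in some bag; and for every vertex, the bags containing it form a connected subtree. Here vertex 0 appears in no bag, so the decomposition is invalid.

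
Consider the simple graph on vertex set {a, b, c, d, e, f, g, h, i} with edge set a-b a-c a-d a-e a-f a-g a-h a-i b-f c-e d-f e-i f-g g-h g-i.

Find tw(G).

2

A width-2 tree decomposition is:
Bags: B1 = {a, g, h}  B2 = {a, g, i}  B3 = {a, f, g}  B4 = {a, e, i}  B5 = {a, b, f}  B6 = {a, c, e}  B7 = {a, d, f}
Tree: B1–B2, B1–B3, B2–B4, B3–B5, B4–B6, B5–B7
The largest bag has 3 vertices, giving width 2; this decomposition certifies tw(G) ≤ 2. On the other hand G contains the 3-clique {a, f, g}. A clique must lie in a single bag of any decomposition, so no decomposition can have width below 2. The upper and lower bounds meet at 2, so that is the treewidth.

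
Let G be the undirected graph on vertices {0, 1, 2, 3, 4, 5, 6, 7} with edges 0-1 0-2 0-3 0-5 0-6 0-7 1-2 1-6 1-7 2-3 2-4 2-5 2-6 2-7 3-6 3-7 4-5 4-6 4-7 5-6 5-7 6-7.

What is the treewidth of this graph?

4

A width-4 tree decomposition is:
Bags: B1 = {2, 4, 5, 6, 7}  B2 = {0, 2, 5, 6, 7}  B3 = {0, 1, 2, 6, 7}  B4 = {0, 2, 3, 6, 7}
Tree: B1–B2, B2–B3, B2–B4
Every bag has size at most 5, so the width is 5 − 1 = 4 and tw(G) ≤ 4. On the other hand G contains the 5-clique {0, 1, 2, 6, 7}. A clique must lie in a single bag of any decomposition, so no decomposition can have width below 4. Therefore the treewidth is 4.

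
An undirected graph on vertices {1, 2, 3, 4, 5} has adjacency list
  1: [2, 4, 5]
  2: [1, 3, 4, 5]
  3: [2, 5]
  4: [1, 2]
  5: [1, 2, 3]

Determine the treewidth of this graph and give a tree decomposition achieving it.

The largest bag has 3 vertices, giving width 2; this decomposition certifies tw(G) ≤ 2. On the other hand G contains the 3-clique {1, 2, 4}. A clique must lie in a single bag of any decomposition, so no decomposition can have width below 2. Combining the bounds, tw(G) = 2.

Treewidth 2.
One such decomposition:
Bags: B1 = {1, 2, 5}  B2 = {2, 3, 5}  B3 = {1, 2, 4}
Tree: B1–B2, B1–B3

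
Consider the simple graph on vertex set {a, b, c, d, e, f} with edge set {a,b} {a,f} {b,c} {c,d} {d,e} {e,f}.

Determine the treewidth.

A width-2 tree decomposition is:
Bags: B1 = {d, e, f}  B2 = {c, d, f}  B3 = {b, c, f}  B4 = {a, b, f}
Tree: B1–B2, B2–B3, B3–B4
The largest bag has 3 vertices, giving width 2; this decomposition certifies tw(G) ≤ 2. The edges f–e–d–c–b–a–f form a cycle, so G is not a tree and its treewidth is at least 2. Combining the bounds, tw(G) = 2.

2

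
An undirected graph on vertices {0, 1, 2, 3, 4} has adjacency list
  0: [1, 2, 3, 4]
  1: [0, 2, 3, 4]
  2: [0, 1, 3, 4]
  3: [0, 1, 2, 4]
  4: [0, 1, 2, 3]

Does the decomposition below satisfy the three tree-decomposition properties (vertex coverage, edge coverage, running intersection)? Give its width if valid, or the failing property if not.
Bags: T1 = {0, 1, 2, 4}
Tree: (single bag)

No — vertex 3 appears in no bag.

A tree decomposition must satisfy three properties: every vertex lies in some bag; for every edge, both endpoints lie together in some bag; and for every vertex, the bags containing it form a connected subtree. Here vertex 3 appears in no bag, so the decomposition is invalid.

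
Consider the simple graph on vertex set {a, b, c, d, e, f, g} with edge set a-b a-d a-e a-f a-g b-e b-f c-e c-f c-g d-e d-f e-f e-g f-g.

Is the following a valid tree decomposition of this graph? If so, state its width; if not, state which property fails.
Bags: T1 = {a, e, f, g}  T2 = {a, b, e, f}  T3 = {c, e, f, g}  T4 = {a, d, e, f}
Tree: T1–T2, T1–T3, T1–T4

Yes; width 3.

Vertex coverage: the bags together contain {a, b, c, d, e, f, g}, the full vertex set. Edge coverage: each edge of G has both endpoints in at least one bag. Running intersection: for every vertex, the bags containing it form a connected subtree. All three properties hold, so this is a valid tree decomposition of width max|bag| − 1 = 3, and hence tw(G) ≤ 3.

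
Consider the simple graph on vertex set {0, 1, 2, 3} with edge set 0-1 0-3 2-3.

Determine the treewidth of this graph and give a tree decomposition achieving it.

Each bag holds 2 vertices, so the decomposition has width 1, which upper-bounds the treewidth. G has an edge, so its treewidth is at least 1. Hence tw(G) = 1 exactly.

Treewidth 1.
One such decomposition:
Bags: B1 = {0, 3}  B2 = {0, 1}  B3 = {2, 3}
Tree: B1–B2, B1–B3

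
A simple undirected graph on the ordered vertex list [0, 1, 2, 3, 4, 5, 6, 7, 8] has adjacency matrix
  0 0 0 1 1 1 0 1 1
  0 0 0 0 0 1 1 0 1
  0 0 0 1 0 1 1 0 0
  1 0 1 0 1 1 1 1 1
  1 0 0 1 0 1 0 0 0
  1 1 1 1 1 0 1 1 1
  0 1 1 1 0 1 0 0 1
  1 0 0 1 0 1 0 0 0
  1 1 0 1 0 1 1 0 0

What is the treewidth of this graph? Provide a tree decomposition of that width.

Each bag holds 4 vertices, so the decomposition has width 3, which upper-bounds the treewidth. For the lower bound, the 4 vertices {1, 5, 6, 8} are pairwise adjacent, and any tree decomposition puts a clique entirely inside one bag — forcing width ≥ 3. Therefore the treewidth is 3.

Treewidth 3.
One optimal decomposition is:
Bags: B1 = {0, 3, 4, 5}  B2 = {0, 3, 5, 8}  B3 = {0, 3, 5, 7}  B4 = {3, 5, 6, 8}  B5 = {2, 3, 5, 6}  B6 = {1, 5, 6, 8}
Tree: B1–B2, B2–B3, B2–B4, B4–B5, B4–B6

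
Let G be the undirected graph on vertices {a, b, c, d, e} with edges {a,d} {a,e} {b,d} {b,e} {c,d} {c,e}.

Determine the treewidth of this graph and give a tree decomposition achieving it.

Treewidth 2.
One optimal decomposition is:
Bags: B1 = {a, d, e}  B2 = {c, d, e}  B3 = {b, d, e}
Tree: B1–B2, B2–B3

Each bag holds 3 vertices, so the decomposition has width 2, which upper-bounds the treewidth. Since d–a–e–c–d is a cycle in G, G is not acyclic. Forests are exactly the graphs of treewidth ≤ 1, so tw(G) ≥ 2. The upper and lower bounds meet at 2, so that is the treewidth.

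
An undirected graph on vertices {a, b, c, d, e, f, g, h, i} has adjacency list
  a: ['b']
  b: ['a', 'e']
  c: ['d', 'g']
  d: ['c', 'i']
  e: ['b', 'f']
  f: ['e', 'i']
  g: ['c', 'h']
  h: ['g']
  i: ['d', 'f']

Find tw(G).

1

A width-1 tree decomposition is:
Bags: B1 = {g, h}  B2 = {c, g}  B3 = {c, d}  B4 = {d, i}  B5 = {f, i}  B6 = {e, f}  B7 = {b, e}  B8 = {a, b}
Tree: B1–B2, B2–B3, B3–B4, B4–B5, B5–B6, B6–B7, B7–B8
Each bag holds 2 vertices, so the decomposition has width 1, which upper-bounds the treewidth. G has an edge, so its treewidth is at least 1. Combining the bounds, tw(G) = 1.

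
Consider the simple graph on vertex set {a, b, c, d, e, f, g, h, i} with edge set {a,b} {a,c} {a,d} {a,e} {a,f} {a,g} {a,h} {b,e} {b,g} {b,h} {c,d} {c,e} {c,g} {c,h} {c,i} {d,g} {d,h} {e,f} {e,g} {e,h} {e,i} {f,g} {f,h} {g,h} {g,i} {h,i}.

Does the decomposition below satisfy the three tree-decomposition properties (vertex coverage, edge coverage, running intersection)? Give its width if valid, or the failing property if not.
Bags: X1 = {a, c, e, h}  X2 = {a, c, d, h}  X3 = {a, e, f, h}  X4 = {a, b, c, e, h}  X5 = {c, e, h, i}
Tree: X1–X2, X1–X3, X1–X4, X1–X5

No — vertex g appears in no bag.

A tree decomposition must satisfy three properties: every vertex lies in some bag; for every edge, both endpoints lie together in some bag; and for every vertex, the bags containing it form a connected subtree. Here vertex g appears in no bag, so the decomposition is invalid.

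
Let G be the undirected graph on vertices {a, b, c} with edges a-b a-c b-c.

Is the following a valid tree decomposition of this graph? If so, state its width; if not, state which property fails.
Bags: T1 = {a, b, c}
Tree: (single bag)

Yes; width 2.

Vertex coverage: the bags together contain {a, b, c}, the full vertex set. Edge coverage: each edge of G has both endpoints in at least one bag. Running intersection: for every vertex, the bags containing it form a connected subtree. All three properties hold, so this is a valid tree decomposition of width max|bag| − 1 = 2, and hence tw(G) ≤ 2.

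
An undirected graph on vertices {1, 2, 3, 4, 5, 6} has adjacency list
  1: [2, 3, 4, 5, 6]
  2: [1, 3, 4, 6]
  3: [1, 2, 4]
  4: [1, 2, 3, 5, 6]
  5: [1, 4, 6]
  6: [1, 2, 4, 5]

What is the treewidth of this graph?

3

A width-3 tree decomposition is:
Bags: B1 = {1, 2, 4, 6}  B2 = {1, 2, 3, 4}  B3 = {1, 4, 5, 6}
Tree: B1–B2, B1–B3
Each bag holds 4 vertices, so the decomposition has width 3, which upper-bounds the treewidth. Conversely, {1, 2, 3, 4} is a clique of size 4, and the vertices of any clique must share a bag in every tree decomposition; so some bag has ≥ 4 vertices and tw(G) ≥ 3. Hence tw(G) = 3 exactly.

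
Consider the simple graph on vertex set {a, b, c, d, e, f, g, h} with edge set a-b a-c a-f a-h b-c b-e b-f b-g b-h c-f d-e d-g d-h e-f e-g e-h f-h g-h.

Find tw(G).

3

A width-3 tree decomposition is:
Bags: B1 = {a, b, f, h}  B2 = {b, e, f, h}  B3 = {b, e, g, h}  B4 = {d, e, g, h}  B5 = {a, b, c, f}
Tree: B1–B2, B2–B3, B3–B4, B1–B5
Every bag has size at most 4, so the width is 4 − 1 = 3 and tw(G) ≤ 3. For the lower bound, the 4 vertices {d, e, g, h} are pairwise adjacent, and any tree decomposition puts a clique entirely inside one bag — forcing width ≥ 3. Therefore the treewidth is 3.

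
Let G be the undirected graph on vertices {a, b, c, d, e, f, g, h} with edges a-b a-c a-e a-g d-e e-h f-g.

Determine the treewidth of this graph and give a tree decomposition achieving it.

Every bag has size at most 2, so the width is 2 − 1 = 1 and tw(G) ≤ 1. Since G has at least one edge (e.g. a–b), it is not an edgeless graph, so tw(G) ≥ 1. Hence tw(G) = 1 exactly.

Treewidth 1.
Bags: B1 = {a, b}  B2 = {a, g}  B3 = {a, e}  B4 = {a, c}  B5 = {d, e}  B6 = {e, h}  B7 = {f, g}
Tree: B1–B2, B2–B3, B2–B4, B3–B5, B5–B6, B2–B7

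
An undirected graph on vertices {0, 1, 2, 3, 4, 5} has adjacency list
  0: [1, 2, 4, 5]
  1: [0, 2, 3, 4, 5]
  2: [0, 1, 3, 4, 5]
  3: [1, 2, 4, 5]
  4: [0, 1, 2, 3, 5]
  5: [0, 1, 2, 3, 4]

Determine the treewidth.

A width-4 tree decomposition is:
Bags: B1 = {1, 2, 3, 4, 5}  B2 = {0, 1, 2, 4, 5}
Tree: B1–B2
The largest bag has 5 vertices, giving width 4; this decomposition certifies tw(G) ≤ 4. Conversely, {0, 1, 2, 4, 5} is a clique of size 5, and the vertices of any clique must share a bag in every tree decomposition; so some bag has ≥ 5 vertices and tw(G) ≥ 4. Therefore the treewidth is 4.

4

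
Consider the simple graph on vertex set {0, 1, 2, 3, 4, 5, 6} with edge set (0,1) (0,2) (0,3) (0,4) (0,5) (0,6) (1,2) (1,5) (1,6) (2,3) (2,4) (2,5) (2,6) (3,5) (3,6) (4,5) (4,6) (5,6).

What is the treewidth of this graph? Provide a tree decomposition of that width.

Every bag has size at most 5, so the width is 5 − 1 = 4 and tw(G) ≤ 4. On the other hand G contains the 5-clique {0, 1, 2, 5, 6}. A clique must lie in a single bag of any decomposition, so no decomposition can have width below 4. Hence tw(G) = 4 exactly.

Treewidth 4.
One optimal decomposition is:
Bags: B1 = {0, 2, 4, 5, 6}  B2 = {0, 1, 2, 5, 6}  B3 = {0, 2, 3, 5, 6}
Tree: B1–B2, B1–B3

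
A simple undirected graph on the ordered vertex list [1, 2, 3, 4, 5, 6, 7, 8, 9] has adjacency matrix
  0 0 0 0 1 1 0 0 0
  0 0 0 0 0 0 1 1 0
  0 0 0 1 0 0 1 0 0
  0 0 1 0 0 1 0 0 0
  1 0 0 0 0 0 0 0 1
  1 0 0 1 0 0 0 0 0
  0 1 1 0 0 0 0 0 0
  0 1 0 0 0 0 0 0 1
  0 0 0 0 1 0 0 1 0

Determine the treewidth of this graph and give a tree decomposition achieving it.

The largest bag has 3 vertices, giving width 2; this decomposition certifies tw(G) ≤ 2. Since 4–6–1–5–9–8–2–7–3–4 is a cycle in G, G is not acyclic. Forests are exactly the graphs of treewidth ≤ 1, so tw(G) ≥ 2. Therefore the treewidth is 2.

Treewidth 2.
Bags: B1 = {1, 4, 6}  B2 = {1, 4, 5}  B3 = {4, 5, 9}  B4 = {4, 8, 9}  B5 = {2, 4, 8}  B6 = {2, 4, 7}  B7 = {3, 4, 7}
Tree: B1–B2, B2–B3, B3–B4, B4–B5, B5–B6, B6–B7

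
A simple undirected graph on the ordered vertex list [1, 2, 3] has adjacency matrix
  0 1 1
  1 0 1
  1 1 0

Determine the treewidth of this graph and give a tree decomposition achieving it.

Treewidth 2.
One such decomposition:
Bags: B1 = {1, 2, 3}
Tree: (single bag)

A single bag containing all 3 vertices is trivially a valid decomposition of width 2. On the other hand G contains the 3-clique {1, 2, 3}. A clique must lie in a single bag of any decomposition, so no decomposition can have width below 2. Therefore the treewidth is 2.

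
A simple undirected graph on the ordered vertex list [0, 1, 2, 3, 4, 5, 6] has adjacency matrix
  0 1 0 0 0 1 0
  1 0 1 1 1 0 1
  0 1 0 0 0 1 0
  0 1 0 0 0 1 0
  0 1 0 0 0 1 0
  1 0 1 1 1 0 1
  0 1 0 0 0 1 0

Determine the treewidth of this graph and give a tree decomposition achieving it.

Each bag holds 3 vertices, so the decomposition has width 2, which upper-bounds the treewidth. Since 1–6–5–3–1 is a cycle in G, G is not acyclic. Forests are exactly the graphs of treewidth ≤ 1, so tw(G) ≥ 2. Therefore the treewidth is 2.

Treewidth 2.
One optimal decomposition is:
Bags: B1 = {1, 5, 6}  B2 = {1, 3, 5}  B3 = {0, 1, 5}  B4 = {1, 4, 5}  B5 = {1, 2, 5}
Tree: B1–B2, B2–B3, B3–B4, B4–B5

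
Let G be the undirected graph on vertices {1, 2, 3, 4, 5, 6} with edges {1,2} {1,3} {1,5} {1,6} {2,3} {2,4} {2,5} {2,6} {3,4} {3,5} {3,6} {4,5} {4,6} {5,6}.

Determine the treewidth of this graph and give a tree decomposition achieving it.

Each bag holds 5 vertices, so the decomposition has width 4, which upper-bounds the treewidth. For the lower bound, the 5 vertices {1, 2, 3, 5, 6} are pairwise adjacent, and any tree decomposition puts a clique entirely inside one bag — forcing width ≥ 4. The upper and lower bounds meet at 4, so that is the treewidth.

Treewidth 4.
One such decomposition:
Bags: B1 = {2, 3, 4, 5, 6}  B2 = {1, 2, 3, 5, 6}
Tree: B1–B2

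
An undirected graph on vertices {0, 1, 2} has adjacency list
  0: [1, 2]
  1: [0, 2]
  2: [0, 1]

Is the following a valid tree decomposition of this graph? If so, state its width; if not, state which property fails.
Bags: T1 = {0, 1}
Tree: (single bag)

No — vertex 2 appears in no bag.

A tree decomposition must satisfy three properties: every vertex lies in some bag; for every edge, both endpoints lie together in some bag; and for every vertex, the bags containing it form a connected subtree. Here vertex 2 appears in no bag, so the decomposition is invalid.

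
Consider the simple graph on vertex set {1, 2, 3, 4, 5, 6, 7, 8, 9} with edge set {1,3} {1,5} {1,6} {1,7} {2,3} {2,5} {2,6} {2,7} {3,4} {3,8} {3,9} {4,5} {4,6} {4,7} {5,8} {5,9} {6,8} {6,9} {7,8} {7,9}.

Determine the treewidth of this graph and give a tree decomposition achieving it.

The largest bag has 5 vertices, giving width 4; this decomposition certifies tw(G) ≤ 4. For the lower bound: the 5 vertex sets {2,7}, {1,5}, {3,8}, {6}, {9} are disjoint, each induces a connected subgraph, and every pair is joined by at least one edge of G. Contracting each set to a single vertex therefore yields K_{5} as a minor, and since treewidth is minor-monotone, tw(G) ≥ tw(K_{5}) = 4. The upper and lower bounds meet at 4, so that is the treewidth.

Treewidth 4.
One optimal decomposition is:
Bags: B1 = {2, 3, 5, 6, 7}  B2 = {1, 3, 5, 6, 7}  B3 = {3, 5, 6, 7, 8}  B4 = {3, 5, 6, 7, 9}  B5 = {3, 4, 5, 6, 7}
Tree: B1–B2, B2–B3, B3–B4, B4–B5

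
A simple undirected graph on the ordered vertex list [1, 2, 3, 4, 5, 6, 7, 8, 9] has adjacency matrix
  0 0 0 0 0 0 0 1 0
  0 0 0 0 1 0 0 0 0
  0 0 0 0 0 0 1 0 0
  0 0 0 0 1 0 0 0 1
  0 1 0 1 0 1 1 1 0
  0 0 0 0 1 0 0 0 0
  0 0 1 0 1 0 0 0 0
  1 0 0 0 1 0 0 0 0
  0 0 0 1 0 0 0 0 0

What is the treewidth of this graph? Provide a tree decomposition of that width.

The largest bag has 2 vertices, giving width 1; this decomposition certifies tw(G) ≤ 1. Since G has at least one edge (e.g. 5–4), it is not an edgeless graph, so tw(G) ≥ 1. Hence tw(G) = 1 exactly.

Treewidth 1.
One optimal decomposition is:
Bags: B1 = {4, 5}  B2 = {5, 8}  B3 = {4, 9}  B4 = {5, 7}  B5 = {1, 8}  B6 = {3, 7}  B7 = {5, 6}  B8 = {2, 5}
Tree: B1–B2, B1–B3, B2–B4, B2–B5, B4–B6, B1–B7, B4–B8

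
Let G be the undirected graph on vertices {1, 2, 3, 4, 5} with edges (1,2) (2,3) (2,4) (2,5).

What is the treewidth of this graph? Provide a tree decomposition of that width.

Every bag has size at most 2, so the width is 2 − 1 = 1 and tw(G) ≤ 1. G has an edge, so its treewidth is at least 1. Hence tw(G) = 1 exactly.

Treewidth 1.
One such decomposition:
Bags: B1 = {1, 2}  B2 = {2, 5}  B3 = {2, 3}  B4 = {2, 4}
Tree: B1–B2, B1–B3, B1–B4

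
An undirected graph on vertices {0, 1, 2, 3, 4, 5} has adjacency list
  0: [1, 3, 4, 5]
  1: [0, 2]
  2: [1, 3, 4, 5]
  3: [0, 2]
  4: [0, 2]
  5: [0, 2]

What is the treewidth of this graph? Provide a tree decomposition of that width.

Each bag holds 3 vertices, so the decomposition has width 2, which upper-bounds the treewidth. The edges 1–2–3–0–1 form a cycle, so G is not a tree and its treewidth is at least 2. The upper and lower bounds meet at 2, so that is the treewidth.

Treewidth 2.
Bags: B1 = {0, 1, 2}  B2 = {0, 2, 3}  B3 = {0, 2, 5}  B4 = {0, 2, 4}
Tree: B1–B2, B2–B3, B3–B4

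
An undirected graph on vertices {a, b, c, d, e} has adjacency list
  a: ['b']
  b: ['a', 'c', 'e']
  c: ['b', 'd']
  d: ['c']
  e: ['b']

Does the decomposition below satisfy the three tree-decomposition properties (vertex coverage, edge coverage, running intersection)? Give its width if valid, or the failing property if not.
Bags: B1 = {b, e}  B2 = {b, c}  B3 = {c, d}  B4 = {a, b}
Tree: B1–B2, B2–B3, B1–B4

Checking the three conditions: (i) the bags cover all of {a, b, c, d, e}; (ii) for each edge, some bag contains both endpoints; (iii) the bags containing any fixed vertex form a subtree. All hold, so the decomposition is valid with width 2 − 1 = 1.

Yes; width 1.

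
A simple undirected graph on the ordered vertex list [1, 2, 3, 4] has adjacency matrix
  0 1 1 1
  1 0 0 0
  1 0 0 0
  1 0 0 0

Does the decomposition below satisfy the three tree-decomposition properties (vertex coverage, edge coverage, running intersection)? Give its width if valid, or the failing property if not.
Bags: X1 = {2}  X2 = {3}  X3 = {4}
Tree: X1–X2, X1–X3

A tree decomposition must satisfy three properties: every vertex lies in some bag; for every edge, both endpoints lie together in some bag; and for every vertex, the bags containing it form a connected subtree. Here vertex 1 appears in no bag, so the decomposition is invalid.

No — vertex 1 appears in no bag.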